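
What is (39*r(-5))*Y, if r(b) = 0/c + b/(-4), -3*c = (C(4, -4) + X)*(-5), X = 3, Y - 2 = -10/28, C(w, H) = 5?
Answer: 4485/56 ≈ 80.089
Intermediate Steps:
Y = 23/14 (Y = 2 - 10/28 = 2 - 10*1/28 = 2 - 5/14 = 23/14 ≈ 1.6429)
c = 40/3 (c = -(5 + 3)*(-5)/3 = -8*(-5)/3 = -⅓*(-40) = 40/3 ≈ 13.333)
r(b) = -b/4 (r(b) = 0/(40/3) + b/(-4) = 0*(3/40) + b*(-¼) = 0 - b/4 = -b/4)
(39*r(-5))*Y = (39*(-¼*(-5)))*(23/14) = (39*(5/4))*(23/14) = (195/4)*(23/14) = 4485/56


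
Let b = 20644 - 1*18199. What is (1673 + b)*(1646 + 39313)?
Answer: 168669162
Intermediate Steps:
b = 2445 (b = 20644 - 18199 = 2445)
(1673 + b)*(1646 + 39313) = (1673 + 2445)*(1646 + 39313) = 4118*40959 = 168669162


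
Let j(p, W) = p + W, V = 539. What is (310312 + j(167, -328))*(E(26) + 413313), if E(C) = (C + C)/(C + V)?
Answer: 72427049876447/565 ≈ 1.2819e+11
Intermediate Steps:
j(p, W) = W + p
E(C) = 2*C/(539 + C) (E(C) = (C + C)/(C + 539) = (2*C)/(539 + C) = 2*C/(539 + C))
(310312 + j(167, -328))*(E(26) + 413313) = (310312 + (-328 + 167))*(2*26/(539 + 26) + 413313) = (310312 - 161)*(2*26/565 + 413313) = 310151*(2*26*(1/565) + 413313) = 310151*(52/565 + 413313) = 310151*(233521897/565) = 72427049876447/565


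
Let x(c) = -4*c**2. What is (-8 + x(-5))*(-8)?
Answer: 864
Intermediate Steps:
(-8 + x(-5))*(-8) = (-8 - 4*(-5)**2)*(-8) = (-8 - 4*25)*(-8) = (-8 - 100)*(-8) = -108*(-8) = 864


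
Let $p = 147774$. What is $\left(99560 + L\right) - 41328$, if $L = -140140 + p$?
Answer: $65866$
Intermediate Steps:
$L = 7634$ ($L = -140140 + 147774 = 7634$)
$\left(99560 + L\right) - 41328 = \left(99560 + 7634\right) - 41328 = 107194 - 41328 = 65866$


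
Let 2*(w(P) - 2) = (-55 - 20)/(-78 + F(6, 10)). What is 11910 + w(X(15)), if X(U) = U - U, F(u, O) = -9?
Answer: 690921/58 ≈ 11912.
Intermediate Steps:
X(U) = 0
w(P) = 141/58 (w(P) = 2 + ((-55 - 20)/(-78 - 9))/2 = 2 + (-75/(-87))/2 = 2 + (-75*(-1/87))/2 = 2 + (½)*(25/29) = 2 + 25/58 = 141/58)
11910 + w(X(15)) = 11910 + 141/58 = 690921/58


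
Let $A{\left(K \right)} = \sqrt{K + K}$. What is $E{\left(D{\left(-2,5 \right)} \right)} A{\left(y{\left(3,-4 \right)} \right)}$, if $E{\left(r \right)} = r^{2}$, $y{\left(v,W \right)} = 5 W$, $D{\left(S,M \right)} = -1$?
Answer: $2 i \sqrt{10} \approx 6.3246 i$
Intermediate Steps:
$A{\left(K \right)} = \sqrt{2} \sqrt{K}$ ($A{\left(K \right)} = \sqrt{2 K} = \sqrt{2} \sqrt{K}$)
$E{\left(D{\left(-2,5 \right)} \right)} A{\left(y{\left(3,-4 \right)} \right)} = \left(-1\right)^{2} \sqrt{2} \sqrt{5 \left(-4\right)} = 1 \sqrt{2} \sqrt{-20} = 1 \sqrt{2} \cdot 2 i \sqrt{5} = 1 \cdot 2 i \sqrt{10} = 2 i \sqrt{10}$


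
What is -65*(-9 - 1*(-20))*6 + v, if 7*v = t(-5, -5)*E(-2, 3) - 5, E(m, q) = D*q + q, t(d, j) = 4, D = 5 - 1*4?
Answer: -30011/7 ≈ -4287.3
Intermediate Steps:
D = 1 (D = 5 - 4 = 1)
E(m, q) = 2*q (E(m, q) = 1*q + q = q + q = 2*q)
v = 19/7 (v = (4*(2*3) - 5)/7 = (4*6 - 5)/7 = (24 - 5)/7 = (⅐)*19 = 19/7 ≈ 2.7143)
-65*(-9 - 1*(-20))*6 + v = -65*(-9 - 1*(-20))*6 + 19/7 = -65*(-9 + 20)*6 + 19/7 = -715*6 + 19/7 = -65*66 + 19/7 = -4290 + 19/7 = -30011/7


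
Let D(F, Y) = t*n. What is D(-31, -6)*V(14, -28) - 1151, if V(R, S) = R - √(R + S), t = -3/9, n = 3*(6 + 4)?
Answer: -1291 + 10*I*√14 ≈ -1291.0 + 37.417*I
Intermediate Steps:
n = 30 (n = 3*10 = 30)
t = -⅓ (t = -3*⅑ = -⅓ ≈ -0.33333)
D(F, Y) = -10 (D(F, Y) = -⅓*30 = -10)
D(-31, -6)*V(14, -28) - 1151 = -10*(14 - √(14 - 28)) - 1151 = -10*(14 - √(-14)) - 1151 = -10*(14 - I*√14) - 1151 = (-140 + 10*I*√14) - 1151 = -1291 + 10*I*√14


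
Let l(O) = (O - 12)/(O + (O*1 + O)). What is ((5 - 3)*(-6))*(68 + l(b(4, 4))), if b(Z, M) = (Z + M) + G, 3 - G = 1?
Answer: -4076/5 ≈ -815.20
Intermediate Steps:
G = 2 (G = 3 - 1*1 = 3 - 1 = 2)
b(Z, M) = 2 + M + Z (b(Z, M) = (Z + M) + 2 = (M + Z) + 2 = 2 + M + Z)
l(O) = (-12 + O)/(3*O) (l(O) = (-12 + O)/(O + (O + O)) = (-12 + O)/(O + 2*O) = (-12 + O)/((3*O)) = (-12 + O)*(1/(3*O)) = (-12 + O)/(3*O))
((5 - 3)*(-6))*(68 + l(b(4, 4))) = ((5 - 3)*(-6))*(68 + (-12 + (2 + 4 + 4))/(3*(2 + 4 + 4))) = (2*(-6))*(68 + (⅓)*(-12 + 10)/10) = -12*(68 + (⅓)*(⅒)*(-2)) = -12*(68 - 1/15) = -12*1019/15 = -4076/5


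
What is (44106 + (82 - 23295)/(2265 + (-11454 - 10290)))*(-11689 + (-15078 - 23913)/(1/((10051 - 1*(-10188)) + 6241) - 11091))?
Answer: -2948570193311817474037/5720781257241 ≈ -5.1541e+8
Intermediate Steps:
(44106 + (82 - 23295)/(2265 + (-11454 - 10290)))*(-11689 + (-15078 - 23913)/(1/((10051 - 1*(-10188)) + 6241) - 11091)) = (44106 - 23213/(2265 - 21744))*(-11689 - 38991/(1/((10051 + 10188) + 6241) - 11091)) = (44106 - 23213/(-19479))*(-11689 - 38991/(1/(20239 + 6241) - 11091)) = (44106 - 23213*(-1/19479))*(-11689 - 38991/(1/26480 - 11091)) = (44106 + 23213/19479)*(-11689 - 38991/(1/26480 - 11091)) = 859163987*(-11689 - 38991/(-293689679/26480))/19479 = 859163987*(-11689 - 38991*(-26480/293689679))/19479 = 859163987*(-11689 + 1032481680/293689679)/19479 = (859163987/19479)*(-3431906176151/293689679) = -2948570193311817474037/5720781257241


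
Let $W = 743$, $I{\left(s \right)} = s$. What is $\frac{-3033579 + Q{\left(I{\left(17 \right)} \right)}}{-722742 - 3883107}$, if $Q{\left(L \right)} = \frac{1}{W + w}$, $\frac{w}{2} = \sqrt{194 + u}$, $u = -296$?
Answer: $\frac{1675921952860}{2544533520993} + \frac{2 i \sqrt{102}}{2544533520993} \approx 0.65864 + 7.9382 \cdot 10^{-12} i$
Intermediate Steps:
$w = 2 i \sqrt{102}$ ($w = 2 \sqrt{194 - 296} = 2 \sqrt{-102} = 2 i \sqrt{102} \approx 20.199 i$)
$Q{\left(L \right)} = \frac{1}{743 + 2 i \sqrt{102}}$
$\frac{-3033579 + Q{\left(I{\left(17 \right)} \right)}}{-722742 - 3883107} = \frac{-3033579 + \left(\frac{743}{552457} - \frac{2 i \sqrt{102}}{552457}\right)}{-722742 - 3883107} = \frac{- \frac{1675921952860}{552457} - \frac{2 i \sqrt{102}}{552457}}{-4605849} = \left(- \frac{1675921952860}{552457} - \frac{2 i \sqrt{102}}{552457}\right) \left(- \frac{1}{4605849}\right) = \frac{1675921952860}{2544533520993} + \frac{2 i \sqrt{102}}{2544533520993}$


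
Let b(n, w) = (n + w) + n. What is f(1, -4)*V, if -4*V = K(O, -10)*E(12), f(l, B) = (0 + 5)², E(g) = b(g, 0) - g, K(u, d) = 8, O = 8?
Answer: -600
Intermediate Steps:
b(n, w) = w + 2*n
E(g) = g (E(g) = (0 + 2*g) - g = 2*g - g = g)
f(l, B) = 25 (f(l, B) = 5² = 25)
V = -24 (V = -2*12 = -¼*96 = -24)
f(1, -4)*V = 25*(-24) = -600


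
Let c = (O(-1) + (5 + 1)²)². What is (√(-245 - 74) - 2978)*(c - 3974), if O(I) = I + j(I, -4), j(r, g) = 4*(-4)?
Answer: 10759514 - 3613*I*√319 ≈ 1.076e+7 - 64530.0*I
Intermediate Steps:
j(r, g) = -16
O(I) = -16 + I (O(I) = I - 16 = -16 + I)
c = 361 (c = ((-16 - 1) + (5 + 1)²)² = (-17 + 6²)² = (-17 + 36)² = 19² = 361)
(√(-245 - 74) - 2978)*(c - 3974) = (√(-245 - 74) - 2978)*(361 - 3974) = (√(-319) - 2978)*(-3613) = (I*√319 - 2978)*(-3613) = (-2978 + I*√319)*(-3613) = 10759514 - 3613*I*√319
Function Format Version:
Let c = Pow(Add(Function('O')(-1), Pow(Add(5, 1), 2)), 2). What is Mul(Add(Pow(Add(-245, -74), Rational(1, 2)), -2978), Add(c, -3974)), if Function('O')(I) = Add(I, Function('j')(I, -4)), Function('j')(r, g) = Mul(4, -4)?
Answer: Add(10759514, Mul(-3613, I, Pow(319, Rational(1, 2)))) ≈ Add(1.0760e+7, Mul(-64530., I))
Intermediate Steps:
Function('j')(r, g) = -16
Function('O')(I) = Add(-16, I) (Function('O')(I) = Add(I, -16) = Add(-16, I))
c = 361 (c = Pow(Add(Add(-16, -1), Pow(Add(5, 1), 2)), 2) = Pow(Add(-17, Pow(6, 2)), 2) = Pow(Add(-17, 36), 2) = Pow(19, 2) = 361)
Mul(Add(Pow(Add(-245, -74), Rational(1, 2)), -2978), Add(c, -3974)) = Mul(Add(Pow(Add(-245, -74), Rational(1, 2)), -2978), Add(361, -3974)) = Mul(Add(Pow(-319, Rational(1, 2)), -2978), -3613) = Mul(Add(Mul(I, Pow(319, Rational(1, 2))), -2978), -3613) = Mul(Add(-2978, Mul(I, Pow(319, Rational(1, 2)))), -3613) = Add(10759514, Mul(-3613, I, Pow(319, Rational(1, 2))))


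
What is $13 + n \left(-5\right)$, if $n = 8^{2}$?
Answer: $-307$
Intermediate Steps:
$n = 64$
$13 + n \left(-5\right) = 13 + 64 \left(-5\right) = 13 - 320 = -307$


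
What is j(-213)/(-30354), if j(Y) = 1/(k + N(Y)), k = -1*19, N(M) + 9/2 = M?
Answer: 1/7178721 ≈ 1.3930e-7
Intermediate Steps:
N(M) = -9/2 + M
k = -19
j(Y) = 1/(-47/2 + Y) (j(Y) = 1/(-19 + (-9/2 + Y)) = 1/(-47/2 + Y))
j(-213)/(-30354) = (2/(-47 + 2*(-213)))/(-30354) = (2/(-47 - 426))*(-1/30354) = (2/(-473))*(-1/30354) = (2*(-1/473))*(-1/30354) = -2/473*(-1/30354) = 1/7178721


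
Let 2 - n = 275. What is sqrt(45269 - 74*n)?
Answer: sqrt(65471) ≈ 255.87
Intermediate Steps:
n = -273 (n = 2 - 1*275 = 2 - 275 = -273)
sqrt(45269 - 74*n) = sqrt(45269 - 74*(-273)) = sqrt(45269 + 20202) = sqrt(65471)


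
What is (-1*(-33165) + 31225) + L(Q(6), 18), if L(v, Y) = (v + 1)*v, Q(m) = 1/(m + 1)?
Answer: 3155118/49 ≈ 64390.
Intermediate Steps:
Q(m) = 1/(1 + m)
L(v, Y) = v*(1 + v) (L(v, Y) = (1 + v)*v = v*(1 + v))
(-1*(-33165) + 31225) + L(Q(6), 18) = (-1*(-33165) + 31225) + (1 + 1/(1 + 6))/(1 + 6) = (33165 + 31225) + (1 + 1/7)/7 = 64390 + (1 + ⅐)/7 = 64390 + (⅐)*(8/7) = 64390 + 8/49 = 3155118/49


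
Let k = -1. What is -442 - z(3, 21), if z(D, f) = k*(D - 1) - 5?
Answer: -435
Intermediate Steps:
z(D, f) = -4 - D (z(D, f) = -(D - 1) - 5 = -(-1 + D) - 5 = (1 - D) - 5 = -4 - D)
-442 - z(3, 21) = -442 - (-4 - 1*3) = -442 - (-4 - 3) = -442 - 1*(-7) = -442 + 7 = -435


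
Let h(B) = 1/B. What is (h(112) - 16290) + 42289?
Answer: 2911889/112 ≈ 25999.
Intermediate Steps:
(h(112) - 16290) + 42289 = (1/112 - 16290) + 42289 = -1824479/112 + 42289 = 2911889/112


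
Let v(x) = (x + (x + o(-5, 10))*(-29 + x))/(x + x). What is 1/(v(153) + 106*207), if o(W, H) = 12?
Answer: 102/2244955 ≈ 4.5435e-5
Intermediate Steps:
v(x) = (x + (-29 + x)*(12 + x))/(2*x) (v(x) = (x + (x + 12)*(-29 + x))/(x + x) = (x + (12 + x)*(-29 + x))/((2*x)) = (x + (-29 + x)*(12 + x))*(1/(2*x)) = (x + (-29 + x)*(12 + x))/(2*x))
1/(v(153) + 106*207) = 1/((-8 + (½)*153 - 174/153) + 106*207) = 1/((-8 + 153/2 - 174*1/153) + 21942) = 1/((-8 + 153/2 - 58/51) + 21942) = 1/(6871/102 + 21942) = 1/(2244955/102) = 102/2244955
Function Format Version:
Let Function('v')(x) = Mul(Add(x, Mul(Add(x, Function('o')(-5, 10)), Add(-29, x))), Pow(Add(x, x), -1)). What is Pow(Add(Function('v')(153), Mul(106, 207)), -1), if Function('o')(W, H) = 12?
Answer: Rational(102, 2244955) ≈ 4.5435e-5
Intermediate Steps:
Function('v')(x) = Mul(Rational(1, 2), Pow(x, -1), Add(x, Mul(Add(-29, x), Add(12, x)))) (Function('v')(x) = Mul(Add(x, Mul(Add(x, 12), Add(-29, x))), Pow(Add(x, x), -1)) = Mul(Add(x, Mul(Add(12, x), Add(-29, x))), Pow(Mul(2, x), -1)) = Mul(Add(x, Mul(Add(-29, x), Add(12, x))), Mul(Rational(1, 2), Pow(x, -1))) = Mul(Rational(1, 2), Pow(x, -1), Add(x, Mul(Add(-29, x), Add(12, x)))))
Pow(Add(Function('v')(153), Mul(106, 207)), -1) = Pow(Add(Add(-8, Mul(Rational(1, 2), 153), Mul(-174, Pow(153, -1))), Mul(106, 207)), -1) = Pow(Add(Add(-8, Rational(153, 2), Mul(-174, Rational(1, 153))), 21942), -1) = Pow(Add(Add(-8, Rational(153, 2), Rational(-58, 51)), 21942), -1) = Pow(Add(Rational(6871, 102), 21942), -1) = Pow(Rational(2244955, 102), -1) = Rational(102, 2244955)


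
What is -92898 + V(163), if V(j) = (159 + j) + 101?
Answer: -92475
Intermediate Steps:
V(j) = 260 + j
-92898 + V(163) = -92898 + (260 + 163) = -92898 + 423 = -92475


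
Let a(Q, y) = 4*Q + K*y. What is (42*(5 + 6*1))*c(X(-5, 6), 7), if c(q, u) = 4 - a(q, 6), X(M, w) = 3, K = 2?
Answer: -9240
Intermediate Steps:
a(Q, y) = 2*y + 4*Q (a(Q, y) = 4*Q + 2*y = 2*y + 4*Q)
c(q, u) = -8 - 4*q (c(q, u) = 4 - (2*6 + 4*q) = 4 - (12 + 4*q) = 4 + (-12 - 4*q) = -8 - 4*q)
(42*(5 + 6*1))*c(X(-5, 6), 7) = (42*(5 + 6*1))*(-8 - 4*3) = (42*(5 + 6))*(-8 - 12) = (42*11)*(-20) = 462*(-20) = -9240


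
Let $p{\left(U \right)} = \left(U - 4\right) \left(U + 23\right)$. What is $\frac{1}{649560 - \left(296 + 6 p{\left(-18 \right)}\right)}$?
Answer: $\frac{1}{649924} \approx 1.5386 \cdot 10^{-6}$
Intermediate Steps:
$p{\left(U \right)} = \left(-4 + U\right) \left(23 + U\right)$
$\frac{1}{649560 - \left(296 + 6 p{\left(-18 \right)}\right)} = \frac{1}{649560 - \left(296 + 6 \left(-92 + \left(-18\right)^{2} + 19 \left(-18\right)\right)\right)} = \frac{1}{649560 - \left(296 + 6 \left(-92 + 324 - 342\right)\right)} = \frac{1}{649560 - -364} = \frac{1}{649560 + \left(660 - 296\right)} = \frac{1}{649560 + 364} = \frac{1}{649924}$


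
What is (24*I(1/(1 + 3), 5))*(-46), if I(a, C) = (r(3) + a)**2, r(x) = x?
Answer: -11661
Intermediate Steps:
I(a, C) = (3 + a)**2
(24*I(1/(1 + 3), 5))*(-46) = (24*(3 + 1/(1 + 3))**2)*(-46) = (24*(3 + 1/4)**2)*(-46) = (24*(13/4)**2)*(-46) = (24*(169/16))*(-46) = (507/2)*(-46) = -11661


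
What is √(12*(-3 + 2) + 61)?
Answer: 7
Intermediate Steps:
√(12*(-3 + 2) + 61) = √(12*(-1) + 61) = √(-12 + 61) = √49 = 7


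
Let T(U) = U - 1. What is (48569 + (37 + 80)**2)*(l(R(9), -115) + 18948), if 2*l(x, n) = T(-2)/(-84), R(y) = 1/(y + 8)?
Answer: 4718662783/4 ≈ 1.1797e+9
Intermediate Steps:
T(U) = -1 + U
R(y) = 1/(8 + y)
l(x, n) = 1/56 (l(x, n) = ((-1 - 2)/(-84))/2 = (-3*(-1/84))/2 = (1/2)*(1/28) = 1/56)
(48569 + (37 + 80)**2)*(l(R(9), -115) + 18948) = (48569 + (37 + 80)**2)*(1/56 + 18948) = (48569 + 117**2)*(1061089/56) = (48569 + 13689)*(1061089/56) = 62258*(1061089/56) = 4718662783/4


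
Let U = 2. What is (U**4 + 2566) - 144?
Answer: 2438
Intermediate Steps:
(U**4 + 2566) - 144 = (2**4 + 2566) - 144 = (16 + 2566) - 144 = 2582 - 144 = 2438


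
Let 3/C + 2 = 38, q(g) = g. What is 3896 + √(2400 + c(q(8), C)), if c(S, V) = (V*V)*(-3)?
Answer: 3896 + 7*√7053/12 ≈ 3945.0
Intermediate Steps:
C = 1/12 (C = 3/(-2 + 38) = 3/36 = 3*(1/36) = 1/12 ≈ 0.083333)
c(S, V) = -3*V² (c(S, V) = V²*(-3) = -3*V²)
3896 + √(2400 + c(q(8), C)) = 3896 + √(2400 - 3*(1/12)²) = 3896 + √(2400 - 3*1/144) = 3896 + √(2400 - 1/48) = 3896 + √(115199/48) = 3896 + 7*√7053/12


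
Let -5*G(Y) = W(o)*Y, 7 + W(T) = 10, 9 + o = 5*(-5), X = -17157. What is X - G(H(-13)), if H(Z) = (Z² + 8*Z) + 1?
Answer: -85587/5 ≈ -17117.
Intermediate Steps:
H(Z) = 1 + Z² + 8*Z
o = -34 (o = -9 + 5*(-5) = -9 - 25 = -34)
W(T) = 3 (W(T) = -7 + 10 = 3)
G(Y) = -3*Y/5
X - G(H(-13)) = -17157 - (-3)*(1 + (-13)² + 8*(-13))/5 = -17157 - (-3)*(1 + 169 - 104)/5 = -17157 - (-3)*66/5 = -17157 - 1*(-198/5) = -17157 + 198/5 = -85587/5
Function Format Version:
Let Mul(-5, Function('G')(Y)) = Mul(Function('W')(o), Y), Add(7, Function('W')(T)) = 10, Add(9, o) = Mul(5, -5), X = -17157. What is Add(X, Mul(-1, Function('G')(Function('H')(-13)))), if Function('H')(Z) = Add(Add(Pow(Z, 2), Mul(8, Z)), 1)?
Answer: Rational(-85587, 5) ≈ -17117.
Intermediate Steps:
Function('H')(Z) = Add(1, Pow(Z, 2), Mul(8, Z))
o = -34 (o = Add(-9, Mul(5, -5)) = Add(-9, -25) = -34)
Function('W')(T) = 3 (Function('W')(T) = Add(-7, 10) = 3)
Function('G')(Y) = Mul(Rational(-3, 5), Y) (Function('G')(Y) = Mul(Rational(-1, 5), Mul(3, Y)) = Mul(Rational(-3, 5), Y))
Add(X, Mul(-1, Function('G')(Function('H')(-13)))) = Add(-17157, Mul(-1, Mul(Rational(-3, 5), Add(1, Pow(-13, 2), Mul(8, -13))))) = Add(-17157, Mul(-1, Mul(Rational(-3, 5), Add(1, 169, -104)))) = Add(-17157, Mul(-1, Mul(Rational(-3, 5), 66))) = Add(-17157, Mul(-1, Rational(-198, 5))) = Add(-17157, Rational(198, 5)) = Rational(-85587, 5)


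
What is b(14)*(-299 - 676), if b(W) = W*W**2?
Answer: -2675400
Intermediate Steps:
b(W) = W**3
b(14)*(-299 - 676) = 14**3*(-299 - 676) = 2744*(-975) = -2675400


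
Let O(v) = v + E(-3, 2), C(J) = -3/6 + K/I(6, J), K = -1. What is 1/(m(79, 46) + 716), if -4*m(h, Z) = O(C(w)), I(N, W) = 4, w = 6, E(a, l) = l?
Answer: 16/11451 ≈ 0.0013973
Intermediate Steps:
C(J) = -¾ (C(J) = -3/6 - 1/4 = -3*⅙ - 1*¼ = -½ - ¼ = -¾)
O(v) = 2 + v (O(v) = v + 2 = 2 + v)
m(h, Z) = -5/16 (m(h, Z) = -(2 - ¾)/4 = -¼*5/4 = -5/16)
1/(m(79, 46) + 716) = 1/(-5/16 + 716) = 1/(11451/16) = 16/11451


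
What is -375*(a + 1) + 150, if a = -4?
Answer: 1275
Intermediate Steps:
-375*(a + 1) + 150 = -375*(-4 + 1) + 150 = -375*(-3) + 150 = -75*(-15) + 150 = 1125 + 150 = 1275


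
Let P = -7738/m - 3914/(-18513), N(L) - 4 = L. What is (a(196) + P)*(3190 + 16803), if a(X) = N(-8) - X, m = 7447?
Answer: -50323050285668/12533301 ≈ -4.0151e+6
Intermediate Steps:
N(L) = 4 + L
P = -10373276/12533301 (P = -7738/7447 - 3914/(-18513) = -7738*1/7447 - 3914*(-1/18513) = -7738/7447 + 3914/18513 = -10373276/12533301 ≈ -0.82766)
a(X) = -4 - X (a(X) = (4 - 8) - X = -4 - X)
(a(196) + P)*(3190 + 16803) = ((-4 - 1*196) - 10373276/12533301)*(3190 + 16803) = ((-4 - 196) - 10373276/12533301)*19993 = (-200 - 10373276/12533301)*19993 = -2517033476/12533301*19993 = -50323050285668/12533301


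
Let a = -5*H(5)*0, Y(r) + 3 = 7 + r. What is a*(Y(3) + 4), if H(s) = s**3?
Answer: 0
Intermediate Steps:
Y(r) = 4 + r (Y(r) = -3 + (7 + r) = 4 + r)
a = 0 (a = -5*5**3*0 = -5*125*0 = -625*0 = 0)
a*(Y(3) + 4) = 0*((4 + 3) + 4) = 0*(7 + 4) = 0*11 = 0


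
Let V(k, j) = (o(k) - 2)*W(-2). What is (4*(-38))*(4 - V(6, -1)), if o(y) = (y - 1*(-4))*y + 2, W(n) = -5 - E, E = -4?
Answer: -9728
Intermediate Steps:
W(n) = -1 (W(n) = -5 - 1*(-4) = -5 + 4 = -1)
o(y) = 2 + y*(4 + y) (o(y) = (y + 4)*y + 2 = (4 + y)*y + 2 = y*(4 + y) + 2 = 2 + y*(4 + y))
V(k, j) = -k² - 4*k (V(k, j) = ((2 + k² + 4*k) - 2)*(-1) = (k² + 4*k)*(-1) = -k² - 4*k)
(4*(-38))*(4 - V(6, -1)) = (4*(-38))*(4 - 6*(-4 - 1*6)) = -152*(4 - 6*(-4 - 6)) = -152*(4 - 6*(-10)) = -152*(4 - 1*(-60)) = -152*(4 + 60) = -152*64 = -9728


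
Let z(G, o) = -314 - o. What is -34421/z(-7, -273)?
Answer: 34421/41 ≈ 839.54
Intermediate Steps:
-34421/z(-7, -273) = -34421/(-314 - 1*(-273)) = -34421/(-314 + 273) = -34421/(-41) = -34421*(-1/41) = 34421/41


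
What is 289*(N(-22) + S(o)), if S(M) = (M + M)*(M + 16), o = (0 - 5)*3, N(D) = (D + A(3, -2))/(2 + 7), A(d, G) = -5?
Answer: -9537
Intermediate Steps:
N(D) = -5/9 + D/9 (N(D) = (D - 5)/(2 + 7) = (-5 + D)/9 = (-5 + D)*(⅑) = -5/9 + D/9)
o = -15 (o = -5*3 = -15)
S(M) = 2*M*(16 + M) (S(M) = (2*M)*(16 + M) = 2*M*(16 + M))
289*(N(-22) + S(o)) = 289*((-5/9 + (⅑)*(-22)) + 2*(-15)*(16 - 15)) = 289*((-5/9 - 22/9) + 2*(-15)*1) = 289*(-3 - 30) = 289*(-33) = -9537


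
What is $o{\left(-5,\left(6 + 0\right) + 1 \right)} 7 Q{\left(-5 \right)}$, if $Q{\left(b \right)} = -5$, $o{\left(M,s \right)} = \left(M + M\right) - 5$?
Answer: $525$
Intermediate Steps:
$o{\left(M,s \right)} = -5 + 2 M$ ($o{\left(M,s \right)} = 2 M - 5 = -5 + 2 M$)
$o{\left(-5,\left(6 + 0\right) + 1 \right)} 7 Q{\left(-5 \right)} = \left(-5 + 2 \left(-5\right)\right) 7 \left(-5\right) = \left(-5 - 10\right) 7 \left(-5\right) = \left(-15\right) 7 \left(-5\right) = \left(-105\right) \left(-5\right) = 525$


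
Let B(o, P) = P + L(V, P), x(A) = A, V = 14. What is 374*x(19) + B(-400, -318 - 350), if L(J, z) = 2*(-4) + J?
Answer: 6444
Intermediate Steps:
L(J, z) = -8 + J
B(o, P) = 6 + P (B(o, P) = P + (-8 + 14) = P + 6 = 6 + P)
374*x(19) + B(-400, -318 - 350) = 374*19 + (6 + (-318 - 350)) = 7106 + (6 - 668) = 7106 - 662 = 6444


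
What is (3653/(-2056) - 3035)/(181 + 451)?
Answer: -6243613/1299392 ≈ -4.8050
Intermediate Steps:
(3653/(-2056) - 3035)/(181 + 451) = (3653*(-1/2056) - 3035)/632 = (-3653/2056 - 3035)*(1/632) = -6243613/2056*1/632 = -6243613/1299392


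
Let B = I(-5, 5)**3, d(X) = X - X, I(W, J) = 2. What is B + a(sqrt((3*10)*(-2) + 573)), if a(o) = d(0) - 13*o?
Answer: 8 - 39*sqrt(57) ≈ -286.44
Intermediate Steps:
d(X) = 0
a(o) = -13*o (a(o) = 0 - 13*o = -13*o)
B = 8 (B = 2**3 = 8)
B + a(sqrt((3*10)*(-2) + 573)) = 8 - 13*sqrt((3*10)*(-2) + 573) = 8 - 13*sqrt(30*(-2) + 573) = 8 - 13*sqrt(-60 + 573) = 8 - 39*sqrt(57)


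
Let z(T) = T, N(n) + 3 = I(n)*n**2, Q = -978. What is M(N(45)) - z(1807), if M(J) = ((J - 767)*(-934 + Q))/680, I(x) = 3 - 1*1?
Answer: -187503/17 ≈ -11030.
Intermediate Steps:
I(x) = 2 (I(x) = 3 - 1 = 2)
N(n) = -3 + 2*n**2
M(J) = 183313/85 - 239*J/85 (M(J) = ((J - 767)*(-934 - 978))/680 = ((-767 + J)*(-1912))*(1/680) = (1466504 - 1912*J)*(1/680) = 183313/85 - 239*J/85)
M(N(45)) - z(1807) = (183313/85 - 239*(-3 + 2*45**2)/85) - 1*1807 = (183313/85 - 239*(-3 + 2*2025)/85) - 1807 = (183313/85 - 239*(-3 + 4050)/85) - 1807 = (183313/85 - 239/85*4047) - 1807 = (183313/85 - 967233/85) - 1807 = -156784/17 - 1807 = -187503/17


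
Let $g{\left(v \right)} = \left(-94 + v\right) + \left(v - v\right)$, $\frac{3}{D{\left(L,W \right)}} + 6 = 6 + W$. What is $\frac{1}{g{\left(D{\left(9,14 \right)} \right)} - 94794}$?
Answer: $- \frac{14}{1328429} \approx -1.0539 \cdot 10^{-5}$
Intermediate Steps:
$D{\left(L,W \right)} = \frac{3}{W}$ ($D{\left(L,W \right)} = \frac{3}{-6 + \left(6 + W\right)} = \frac{3}{W}$)
$g{\left(v \right)} = -94 + v$ ($g{\left(v \right)} = \left(-94 + v\right) + 0 = -94 + v$)
$\frac{1}{g{\left(D{\left(9,14 \right)} \right)} - 94794} = \frac{1}{\left(-94 + \frac{3}{14}\right) - 94794} = \frac{1}{- \frac{1313}{14} - 94794} = \frac{1}{- \frac{1328429}{14}} = - \frac{14}{1328429}$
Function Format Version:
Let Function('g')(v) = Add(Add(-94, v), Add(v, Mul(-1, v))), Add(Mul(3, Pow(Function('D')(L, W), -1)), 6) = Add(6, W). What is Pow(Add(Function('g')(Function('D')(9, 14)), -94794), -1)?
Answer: Rational(-14, 1328429) ≈ -1.0539e-5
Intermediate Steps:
Function('D')(L, W) = Mul(3, Pow(W, -1)) (Function('D')(L, W) = Mul(3, Pow(Add(-6, Add(6, W)), -1)) = Mul(3, Pow(W, -1)))
Function('g')(v) = Add(-94, v) (Function('g')(v) = Add(Add(-94, v), 0) = Add(-94, v))
Pow(Add(Function('g')(Function('D')(9, 14)), -94794), -1) = Pow(Add(Add(-94, Mul(3, Pow(14, -1))), -94794), -1) = Pow(Add(Add(-94, Mul(3, Rational(1, 14))), -94794), -1) = Pow(Add(Add(-94, Rational(3, 14)), -94794), -1) = Pow(Add(Rational(-1313, 14), -94794), -1) = Pow(Rational(-1328429, 14), -1) = Rational(-14, 1328429)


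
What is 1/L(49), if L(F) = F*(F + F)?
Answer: 1/4802 ≈ 0.00020825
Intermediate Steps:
L(F) = 2*F**2 (L(F) = F*(2*F) = 2*F**2)
1/L(49) = 1/(2*49**2) = 1/(2*2401) = 1/4802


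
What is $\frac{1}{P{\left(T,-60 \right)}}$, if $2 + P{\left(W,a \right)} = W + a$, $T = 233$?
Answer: $\frac{1}{171} \approx 0.005848$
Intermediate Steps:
$P{\left(W,a \right)} = -2 + W + a$ ($P{\left(W,a \right)} = -2 + \left(W + a\right) = -2 + W + a$)
$\frac{1}{P{\left(T,-60 \right)}} = \frac{1}{-2 + 233 - 60} = \frac{1}{171}$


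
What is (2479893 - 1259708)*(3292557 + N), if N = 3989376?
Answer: 8885305417605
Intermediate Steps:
(2479893 - 1259708)*(3292557 + N) = (2479893 - 1259708)*(3292557 + 3989376) = 1220185*7281933 = 8885305417605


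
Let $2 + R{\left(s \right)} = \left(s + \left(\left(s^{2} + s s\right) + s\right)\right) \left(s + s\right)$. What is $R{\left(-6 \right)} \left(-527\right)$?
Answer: $380494$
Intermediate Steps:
$R{\left(s \right)} = -2 + 2 s \left(2 s + 2 s^{2}\right)$ ($R{\left(s \right)} = -2 + \left(s + \left(\left(s^{2} + s s\right) + s\right)\right) \left(s + s\right) = -2 + \left(s + \left(\left(s^{2} + s^{2}\right) + s\right)\right) 2 s = -2 + \left(s + \left(2 s^{2} + s\right)\right) 2 s = -2 + \left(s + \left(s + 2 s^{2}\right)\right) 2 s = -2 + \left(2 s + 2 s^{2}\right) 2 s = -2 + 2 s \left(2 s + 2 s^{2}\right)$)
$R{\left(-6 \right)} \left(-527\right) = \left(-2 + 4 \left(-6\right)^{2} + 4 \left(-6\right)^{3}\right) \left(-527\right) = \left(-2 + 4 \cdot 36 + 4 \left(-216\right)\right) \left(-527\right) = \left(-2 + 144 - 864\right) \left(-527\right) = \left(-722\right) \left(-527\right) = 380494$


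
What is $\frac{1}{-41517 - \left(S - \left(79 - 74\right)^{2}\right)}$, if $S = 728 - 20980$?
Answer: $- \frac{1}{21240} \approx -4.7081 \cdot 10^{-5}$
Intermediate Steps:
$S = -20252$ ($S = 728 - 20980 = -20252$)
$\frac{1}{-41517 - \left(S - \left(79 - 74\right)^{2}\right)} = \frac{1}{-41517 + \left(\left(79 - 74\right)^{2} - -20252\right)} = \frac{1}{-41517 + \left(5^{2} + 20252\right)} = \frac{1}{-41517 + \left(25 + 20252\right)} = \frac{1}{-41517 + 20277} = \frac{1}{-21240} = - \frac{1}{21240}$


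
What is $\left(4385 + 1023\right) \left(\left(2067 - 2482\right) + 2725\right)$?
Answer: $12492480$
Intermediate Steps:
$\left(4385 + 1023\right) \left(\left(2067 - 2482\right) + 2725\right) = 5408 \left(\left(2067 - 2482\right) + 2725\right) = 5408 \left(-415 + 2725\right) = 5408 \cdot 2310 = 12492480$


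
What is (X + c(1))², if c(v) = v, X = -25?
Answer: 576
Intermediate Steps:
(X + c(1))² = (-25 + 1)² = (-24)² = 576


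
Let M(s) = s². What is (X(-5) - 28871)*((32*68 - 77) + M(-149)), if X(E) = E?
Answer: -701686800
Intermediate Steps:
(X(-5) - 28871)*((32*68 - 77) + M(-149)) = (-5 - 28871)*((32*68 - 77) + (-149)²) = -28876*((2176 - 77) + 22201) = -28876*(2099 + 22201) = -28876*24300 = -701686800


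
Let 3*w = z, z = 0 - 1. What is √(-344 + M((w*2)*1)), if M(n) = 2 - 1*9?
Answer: 3*I*√39 ≈ 18.735*I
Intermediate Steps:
z = -1
w = -⅓ (w = (⅓)*(-1) = -⅓ ≈ -0.33333)
M(n) = -7 (M(n) = 2 - 9 = -7)
√(-344 + M((w*2)*1)) = √(-344 - 7) = √(-351) = 3*I*√39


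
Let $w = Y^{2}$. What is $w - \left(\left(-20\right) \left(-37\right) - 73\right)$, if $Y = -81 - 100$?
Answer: $32094$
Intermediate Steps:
$Y = -181$
$w = 32761$ ($w = \left(-181\right)^{2} = 32761$)
$w - \left(\left(-20\right) \left(-37\right) - 73\right) = 32761 - \left(\left(-20\right) \left(-37\right) - 73\right) = 32761 - \left(740 - 73\right) = 32761 - 667 = 32094$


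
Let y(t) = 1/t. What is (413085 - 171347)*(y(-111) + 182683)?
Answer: 4901917717256/111 ≈ 4.4161e+10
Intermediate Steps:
(413085 - 171347)*(y(-111) + 182683) = (413085 - 171347)*(1/(-111) + 182683) = 241738*(-1/111 + 182683) = 241738*(20277812/111) = 4901917717256/111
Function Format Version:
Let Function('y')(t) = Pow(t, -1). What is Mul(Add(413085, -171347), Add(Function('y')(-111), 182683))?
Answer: Rational(4901917717256, 111) ≈ 4.4161e+10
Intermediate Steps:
Mul(Add(413085, -171347), Add(Function('y')(-111), 182683)) = Mul(Add(413085, -171347), Add(Pow(-111, -1), 182683)) = Mul(241738, Add(Rational(-1, 111), 182683)) = Mul(241738, Rational(20277812, 111)) = Rational(4901917717256, 111)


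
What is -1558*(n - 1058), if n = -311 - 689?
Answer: 3206364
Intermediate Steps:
n = -1000
-1558*(n - 1058) = -1558*(-1000 - 1058) = -1558*(-2058) = 3206364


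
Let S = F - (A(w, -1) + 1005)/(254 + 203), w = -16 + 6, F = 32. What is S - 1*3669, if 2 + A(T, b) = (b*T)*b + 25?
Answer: -1663127/457 ≈ -3639.2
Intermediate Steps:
w = -10
A(T, b) = 23 + T*b**2 (A(T, b) = -2 + ((b*T)*b + 25) = -2 + ((T*b)*b + 25) = -2 + (T*b**2 + 25) = -2 + (25 + T*b**2) = 23 + T*b**2)
S = 13606/457 (S = 32 - ((23 - 10*(-1)**2) + 1005)/(254 + 203) = 32 - ((23 - 10*1) + 1005)/457 = 32 - ((23 - 10) + 1005)/457 = 32 - (13 + 1005)/457 = 32 - 1018/457 = 13606/457 ≈ 29.772)
S - 1*3669 = 13606/457 - 1*3669 = 13606/457 - 3669 = -1663127/457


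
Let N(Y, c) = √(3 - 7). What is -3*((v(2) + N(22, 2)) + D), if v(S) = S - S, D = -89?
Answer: 267 - 6*I ≈ 267.0 - 6.0*I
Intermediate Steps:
v(S) = 0
N(Y, c) = 2*I (N(Y, c) = √(-4) = 2*I)
-3*((v(2) + N(22, 2)) + D) = -3*((0 + 2*I) - 89) = -3*(2*I - 89) = -3*(-89 + 2*I) = 267 - 6*I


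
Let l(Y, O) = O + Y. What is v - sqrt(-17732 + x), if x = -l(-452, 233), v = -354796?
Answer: -354796 - I*sqrt(17513) ≈ -3.548e+5 - 132.34*I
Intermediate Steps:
x = 219 (x = -(233 - 452) = -1*(-219) = 219)
v - sqrt(-17732 + x) = -354796 - sqrt(-17732 + 219) = -354796 - sqrt(-17513) = -354796 - I*sqrt(17513)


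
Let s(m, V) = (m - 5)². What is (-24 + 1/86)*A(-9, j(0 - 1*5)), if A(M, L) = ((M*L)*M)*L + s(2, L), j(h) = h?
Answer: -2098071/43 ≈ -48792.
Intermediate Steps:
s(m, V) = (-5 + m)²
A(M, L) = 9 + L²*M² (A(M, L) = ((M*L)*M)*L + (-5 + 2)² = ((L*M)*M)*L + (-3)² = (L*M²)*L + 9 = L²*M² + 9 = 9 + L²*M²)
(-24 + 1/86)*A(-9, j(0 - 1*5)) = (-24 + 1/86)*(9 + (0 - 1*5)²*(-9)²) = (-24 + 1/86)*(9 + (0 - 5)²*81) = -2063*(9 + (-5)²*81)/86 = -2063*(9 + 25*81)/86 = -2063*(9 + 2025)/86 = -2063/86*2034 = -2098071/43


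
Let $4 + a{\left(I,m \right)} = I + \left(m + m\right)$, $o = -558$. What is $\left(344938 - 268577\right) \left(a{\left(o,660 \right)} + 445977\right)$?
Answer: $34113131335$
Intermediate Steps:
$a{\left(I,m \right)} = -4 + I + 2 m$ ($a{\left(I,m \right)} = -4 + \left(I + \left(m + m\right)\right) = -4 + \left(I + 2 m\right) = -4 + I + 2 m$)
$\left(344938 - 268577\right) \left(a{\left(o,660 \right)} + 445977\right) = \left(344938 - 268577\right) \left(\left(-4 - 558 + 2 \cdot 660\right) + 445977\right) = 76361 \left(\left(-4 - 558 + 1320\right) + 445977\right) = 76361 \left(758 + 445977\right) = 76361 \cdot 446735 = 34113131335$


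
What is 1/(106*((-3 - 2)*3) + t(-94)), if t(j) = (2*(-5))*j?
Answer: -1/650 ≈ -0.0015385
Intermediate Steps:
t(j) = -10*j
1/(106*((-3 - 2)*3) + t(-94)) = 1/(106*((-3 - 2)*3) - 10*(-94)) = 1/(106*(-5*3) + 940) = 1/(106*(-15) + 940) = 1/(-1590 + 940) = 1/(-650) = -1/650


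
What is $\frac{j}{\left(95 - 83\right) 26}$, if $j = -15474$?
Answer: $- \frac{2579}{52} \approx -49.596$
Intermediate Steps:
$\frac{j}{\left(95 - 83\right) 26} = - \frac{15474}{\left(95 - 83\right) 26} = - \frac{15474}{12 \cdot 26} = - \frac{15474}{312} = \left(-15474\right) \frac{1}{312} = - \frac{2579}{52}$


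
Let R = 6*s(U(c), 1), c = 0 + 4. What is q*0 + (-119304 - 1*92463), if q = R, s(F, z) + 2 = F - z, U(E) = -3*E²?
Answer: -211767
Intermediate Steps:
c = 4
s(F, z) = -2 + F - z (s(F, z) = -2 + (F - z) = -2 + F - z)
R = -306 (R = 6*(-2 - 3*4² - 1*1) = 6*(-2 - 3*16 - 1) = 6*(-2 - 48 - 1) = 6*(-51) = -306)
q = -306
q*0 + (-119304 - 1*92463) = -306*0 + (-119304 - 1*92463) = 0 + (-119304 - 92463) = 0 - 211767 = -211767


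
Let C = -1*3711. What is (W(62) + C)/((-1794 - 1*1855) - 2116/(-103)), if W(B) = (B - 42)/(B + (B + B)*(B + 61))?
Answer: 2926757051/2861658267 ≈ 1.0227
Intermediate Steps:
C = -3711
W(B) = (-42 + B)/(B + 2*B*(61 + B)) (W(B) = (-42 + B)/(B + (2*B)*(61 + B)) = (-42 + B)/(B + 2*B*(61 + B)))
(W(62) + C)/((-1794 - 1*1855) - 2116/(-103)) = ((-42 + 62)/(62*(123 + 2*62)) - 3711)/((-1794 - 1*1855) - 2116/(-103)) = ((1/62)*20/(123 + 124) - 3711)/((-1794 - 1855) - 2116*(-1/103)) = ((1/62)*20/247 - 3711)/(-3649 + 2116/103) = ((1/62)*(1/247)*20 - 3711)/(-373731/103) = (10/7657 - 3711)*(-103/373731) = -28415117/7657*(-103/373731) = 2926757051/2861658267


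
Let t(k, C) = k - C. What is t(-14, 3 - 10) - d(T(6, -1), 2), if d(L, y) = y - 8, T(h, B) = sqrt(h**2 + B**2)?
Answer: -1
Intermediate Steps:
T(h, B) = sqrt(B**2 + h**2)
d(L, y) = -8 + y
t(-14, 3 - 10) - d(T(6, -1), 2) = (-14 - (3 - 10)) - (-8 + 2) = (-14 - 1*(-7)) - 1*(-6) = (-14 + 7) + 6 = -7 + 6 = -1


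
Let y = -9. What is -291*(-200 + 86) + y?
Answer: 33165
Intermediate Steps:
-291*(-200 + 86) + y = -291*(-200 + 86) - 9 = -291*(-114) - 9 = 33174 - 9 = 33165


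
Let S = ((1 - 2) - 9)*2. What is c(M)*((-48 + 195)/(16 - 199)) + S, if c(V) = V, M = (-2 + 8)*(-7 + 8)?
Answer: -1514/61 ≈ -24.820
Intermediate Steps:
M = 6 (M = 6*1 = 6)
S = -20 (S = (-1 - 9)*2 = -10*2 = -20)
c(M)*((-48 + 195)/(16 - 199)) + S = 6*((-48 + 195)/(16 - 199)) - 20 = 6*(147/(-183)) - 20 = 6*(147*(-1/183)) - 20 = 6*(-49/61) - 20 = -294/61 - 20 = -1514/61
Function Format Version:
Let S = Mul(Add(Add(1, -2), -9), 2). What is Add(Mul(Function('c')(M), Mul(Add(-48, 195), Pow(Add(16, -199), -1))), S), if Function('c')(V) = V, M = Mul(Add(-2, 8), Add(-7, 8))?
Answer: Rational(-1514, 61) ≈ -24.820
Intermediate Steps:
M = 6 (M = Mul(6, 1) = 6)
S = -20 (S = Mul(Add(-1, -9), 2) = Mul(-10, 2) = -20)
Add(Mul(Function('c')(M), Mul(Add(-48, 195), Pow(Add(16, -199), -1))), S) = Add(Mul(6, Mul(Add(-48, 195), Pow(Add(16, -199), -1))), -20) = Add(Mul(6, Mul(147, Pow(-183, -1))), -20) = Add(Mul(6, Mul(147, Rational(-1, 183))), -20) = Add(Mul(6, Rational(-49, 61)), -20) = Add(Rational(-294, 61), -20) = Rational(-1514, 61)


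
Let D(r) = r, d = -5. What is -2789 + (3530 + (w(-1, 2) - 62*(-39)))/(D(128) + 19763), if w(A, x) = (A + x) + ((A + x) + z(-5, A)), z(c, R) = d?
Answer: -55470054/19891 ≈ -2788.7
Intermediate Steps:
z(c, R) = -5
w(A, x) = -5 + 2*A + 2*x (w(A, x) = (A + x) + ((A + x) - 5) = (A + x) + (-5 + A + x) = -5 + 2*A + 2*x)
-2789 + (3530 + (w(-1, 2) - 62*(-39)))/(D(128) + 19763) = -2789 + (3530 + ((-5 + 2*(-1) + 2*2) - 62*(-39)))/(128 + 19763) = -2789 + (3530 + ((-5 - 2 + 4) + 2418))/19891 = -2789 + (3530 + (-3 + 2418))*(1/19891) = -2789 + (3530 + 2415)*(1/19891) = -2789 + 5945*(1/19891) = -2789 + 5945/19891 = -55470054/19891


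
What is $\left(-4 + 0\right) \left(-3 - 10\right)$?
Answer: $52$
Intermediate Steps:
$\left(-4 + 0\right) \left(-3 - 10\right) = \left(-4\right) \left(-13\right) = 52$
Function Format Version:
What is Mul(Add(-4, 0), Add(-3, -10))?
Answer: 52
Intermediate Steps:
Mul(Add(-4, 0), Add(-3, -10)) = Mul(-4, -13) = 52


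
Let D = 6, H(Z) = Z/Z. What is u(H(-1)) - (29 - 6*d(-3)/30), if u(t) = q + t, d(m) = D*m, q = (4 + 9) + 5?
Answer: -68/5 ≈ -13.600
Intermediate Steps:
H(Z) = 1
q = 18 (q = 13 + 5 = 18)
d(m) = 6*m
u(t) = 18 + t
u(H(-1)) - (29 - 6*d(-3)/30) = (18 + 1) - (29 - 6*6*(-3)/30) = 19 - (29 - (-108)/30) = 19 - (29 - 6*(-3/5)) = 19 - (29 + 18/5) = 19 - 1*163/5 = 19 - 163/5 = -68/5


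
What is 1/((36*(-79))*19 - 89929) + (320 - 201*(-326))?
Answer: 9479519389/143965 ≈ 65846.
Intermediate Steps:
1/((36*(-79))*19 - 89929) + (320 - 201*(-326)) = 1/(-2844*19 - 89929) + (320 + 65526) = 1/(-54036 - 89929) + 65846 = 1/(-143965) + 65846 = -1/143965 + 65846 = 9479519389/143965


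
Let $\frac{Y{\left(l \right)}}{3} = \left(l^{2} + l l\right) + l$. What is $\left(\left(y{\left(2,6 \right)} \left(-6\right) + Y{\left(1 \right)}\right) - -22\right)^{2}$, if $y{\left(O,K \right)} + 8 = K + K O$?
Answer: $841$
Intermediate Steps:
$y{\left(O,K \right)} = -8 + K + K O$ ($y{\left(O,K \right)} = -8 + \left(K + K O\right) = -8 + K + K O$)
$Y{\left(l \right)} = 3 l + 6 l^{2}$ ($Y{\left(l \right)} = 3 \left(\left(l^{2} + l l\right) + l\right) = 3 \left(\left(l^{2} + l^{2}\right) + l\right) = 3 \left(2 l^{2} + l\right) = 3 \left(l + 2 l^{2}\right) = 3 l + 6 l^{2}$)
$\left(\left(y{\left(2,6 \right)} \left(-6\right) + Y{\left(1 \right)}\right) - -22\right)^{2} = \left(\left(\left(-8 + 6 + 6 \cdot 2\right) \left(-6\right) + 3 \cdot 1 \left(1 + 2 \cdot 1\right)\right) - -22\right)^{2} = \left(\left(\left(-8 + 6 + 12\right) \left(-6\right) + 3 \cdot 1 \left(1 + 2\right)\right) + 22\right)^{2} = \left(\left(10 \left(-6\right) + 3 \cdot 1 \cdot 3\right) + 22\right)^{2} = \left(\left(-60 + 9\right) + 22\right)^{2} = \left(-51 + 22\right)^{2} = \left(-29\right)^{2} = 841$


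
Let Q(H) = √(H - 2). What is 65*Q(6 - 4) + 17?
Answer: 17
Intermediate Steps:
Q(H) = √(-2 + H)
65*Q(6 - 4) + 17 = 65*√(-2 + (6 - 4)) + 17 = 65*√(-2 + 2) + 17 = 65*√0 + 17 = 65*0 + 17 = 0 + 17 = 17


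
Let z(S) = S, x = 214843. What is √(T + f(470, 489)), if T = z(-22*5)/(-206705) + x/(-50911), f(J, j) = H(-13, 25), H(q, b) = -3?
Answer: 3*I*√72518719876488314/300673093 ≈ 2.6869*I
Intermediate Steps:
f(J, j) = -3
T = -8880704421/2104711651 (T = -22*5/(-206705) + 214843/(-50911) = -110*(-1/206705) + 214843*(-1/50911) = 22/41341 - 214843/50911 = -8880704421/2104711651 ≈ -4.2194)
√(T + f(470, 489)) = √(-8880704421/2104711651 - 3) = √(-15194839374/2104711651) = 3*I*√72518719876488314/300673093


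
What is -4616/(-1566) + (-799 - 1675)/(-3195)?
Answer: 1034578/277965 ≈ 3.7220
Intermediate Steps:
-4616/(-1566) + (-799 - 1675)/(-3195) = -4616*(-1/1566) - 2474*(-1/3195) = 2308/783 + 2474/3195 = 1034578/277965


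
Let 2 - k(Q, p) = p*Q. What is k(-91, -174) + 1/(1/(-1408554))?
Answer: -1424386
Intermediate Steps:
k(Q, p) = 2 - Q*p (k(Q, p) = 2 - p*Q = 2 - Q*p)
k(-91, -174) + 1/(1/(-1408554)) = (2 - 1*(-91)*(-174)) + 1/(1/(-1408554)) = (2 - 15834) + 1/(-1/1408554) = -15832 - 1408554 = -1424386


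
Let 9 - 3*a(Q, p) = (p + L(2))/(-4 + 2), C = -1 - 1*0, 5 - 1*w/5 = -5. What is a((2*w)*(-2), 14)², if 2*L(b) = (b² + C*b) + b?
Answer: 289/9 ≈ 32.111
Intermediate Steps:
w = 50 (w = 25 - 5*(-5) = 25 + 25 = 50)
C = -1 (C = -1 + 0 = -1)
L(b) = b²/2 (L(b) = ((b² - b) + b)/2 = b²/2)
a(Q, p) = 10/3 + p/6 (a(Q, p) = 3 - (p + (½)*2²)/(3*(-4 + 2)) = 3 - (p + (½)*4)/(3*(-2)) = 3 - (p + 2)*(-1)/(3*2) = 3 - (2 + p)*(-1)/(3*2) = 3 - (-1 - p/2)/3 = 3 + (⅓ + p/6) = 10/3 + p/6)
a((2*w)*(-2), 14)² = (10/3 + (⅙)*14)² = (10/3 + 7/3)² = (17/3)² = 289/9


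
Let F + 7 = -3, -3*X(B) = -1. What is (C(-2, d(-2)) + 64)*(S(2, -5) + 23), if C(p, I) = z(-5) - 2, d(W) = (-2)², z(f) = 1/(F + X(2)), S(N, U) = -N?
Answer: 37695/29 ≈ 1299.8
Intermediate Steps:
X(B) = ⅓ (X(B) = -⅓*(-1) = ⅓)
F = -10 (F = -7 - 3 = -10)
z(f) = -3/29 (z(f) = 1/(-10 + ⅓) = 1/(-29/3) = -3/29)
d(W) = 4
C(p, I) = -61/29 (C(p, I) = -3/29 - 2 = -61/29)
(C(-2, d(-2)) + 64)*(S(2, -5) + 23) = (-61/29 + 64)*(-1*2 + 23) = 1795*(-2 + 23)/29 = (1795/29)*21 = 37695/29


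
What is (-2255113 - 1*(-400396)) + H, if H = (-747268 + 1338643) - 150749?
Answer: -1414091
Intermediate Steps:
H = 440626 (H = 591375 - 150749 = 440626)
(-2255113 - 1*(-400396)) + H = (-2255113 - 1*(-400396)) + 440626 = (-2255113 + 400396) + 440626 = -1854717 + 440626 = -1414091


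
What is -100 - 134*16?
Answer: -2244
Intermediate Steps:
-100 - 134*16 = -100 - 67*32 = -100 - 2144 = -2244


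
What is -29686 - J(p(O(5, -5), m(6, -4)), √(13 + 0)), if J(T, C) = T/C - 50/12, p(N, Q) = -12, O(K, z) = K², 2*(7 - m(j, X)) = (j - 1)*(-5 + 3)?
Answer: -178091/6 + 12*√13/13 ≈ -29679.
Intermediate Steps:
m(j, X) = 6 + j (m(j, X) = 7 - (j - 1)*(-5 + 3)/2 = 7 - (-1 + j)*(-2)/2 = 7 - (2 - 2*j)/2 = 7 + (-1 + j) = 6 + j)
J(T, C) = -25/6 + T/C (J(T, C) = T/C - 50*1/12 = T/C - 25/6 = -25/6 + T/C)
-29686 - J(p(O(5, -5), m(6, -4)), √(13 + 0)) = -29686 - (-25/6 - 12/√(13 + 0)) = -29686 - (-25/6 - 12*√13/13) = -29686 + (25/6 + 12*√13/13) = -178091/6 + 12*√13/13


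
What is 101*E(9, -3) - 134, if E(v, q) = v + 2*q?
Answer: 169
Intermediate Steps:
101*E(9, -3) - 134 = 101*(9 + 2*(-3)) - 134 = 101*(9 - 6) - 134 = 101*3 - 134 = 303 - 134 = 169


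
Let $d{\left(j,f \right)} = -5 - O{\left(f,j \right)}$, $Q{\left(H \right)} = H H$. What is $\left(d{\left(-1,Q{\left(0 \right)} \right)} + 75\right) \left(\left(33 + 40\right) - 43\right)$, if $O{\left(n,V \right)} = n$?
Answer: $2100$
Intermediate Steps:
$Q{\left(H \right)} = H^{2}$
$d{\left(j,f \right)} = -5 - f$
$\left(d{\left(-1,Q{\left(0 \right)} \right)} + 75\right) \left(\left(33 + 40\right) - 43\right) = \left(\left(-5 - 0^{2}\right) + 75\right) \left(\left(33 + 40\right) - 43\right) = \left(\left(-5 - 0\right) + 75\right) \left(73 - 43\right) = \left(\left(-5 + 0\right) + 75\right) 30 = \left(-5 + 75\right) 30 = 70 \cdot 30 = 2100$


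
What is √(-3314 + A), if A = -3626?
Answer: 2*I*√1735 ≈ 83.307*I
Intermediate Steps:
√(-3314 + A) = √(-3314 - 3626) = √(-6940) = 2*I*√1735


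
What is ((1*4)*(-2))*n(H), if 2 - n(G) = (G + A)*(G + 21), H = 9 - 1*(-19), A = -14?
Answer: 5472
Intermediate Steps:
H = 28 (H = 9 + 19 = 28)
n(G) = 2 - (-14 + G)*(21 + G) (n(G) = 2 - (G - 14)*(G + 21) = 2 - (-14 + G)*(21 + G))
((1*4)*(-2))*n(H) = ((1*4)*(-2))*(296 - 1*28² - 7*28) = (4*(-2))*(296 - 1*784 - 196) = -8*(296 - 784 - 196) = -8*(-684) = 5472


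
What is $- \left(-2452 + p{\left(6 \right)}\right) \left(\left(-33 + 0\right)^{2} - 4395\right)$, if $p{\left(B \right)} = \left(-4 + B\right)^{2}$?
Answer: $-8093088$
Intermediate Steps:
$- \left(-2452 + p{\left(6 \right)}\right) \left(\left(-33 + 0\right)^{2} - 4395\right) = - \left(-2452 + \left(-4 + 6\right)^{2}\right) \left(\left(-33 + 0\right)^{2} - 4395\right) = - \left(-2452 + 2^{2}\right) \left(\left(-33\right)^{2} - 4395\right) = - \left(-2452 + 4\right) \left(1089 - 4395\right) = - \left(-2448\right) \left(-3306\right) = \left(-1\right) 8093088 = -8093088$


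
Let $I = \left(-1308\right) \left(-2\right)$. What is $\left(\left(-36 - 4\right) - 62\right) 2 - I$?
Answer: $-2820$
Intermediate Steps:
$I = 2616$
$\left(\left(-36 - 4\right) - 62\right) 2 - I = \left(\left(-36 - 4\right) - 62\right) 2 - 2616 = \left(-40 - 62\right) 2 - 2616 = \left(-102\right) 2 - 2616 = -204 - 2616 = -2820$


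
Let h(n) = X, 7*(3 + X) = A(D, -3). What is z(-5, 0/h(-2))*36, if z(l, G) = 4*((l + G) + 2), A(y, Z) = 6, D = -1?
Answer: -432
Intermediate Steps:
X = -15/7 (X = -3 + (1/7)*6 = -3 + 6/7 = -15/7 ≈ -2.1429)
h(n) = -15/7
z(l, G) = 8 + 4*G + 4*l (z(l, G) = 4*((G + l) + 2) = 4*(2 + G + l) = 8 + 4*G + 4*l)
z(-5, 0/h(-2))*36 = (8 + 4*(0/(-15/7)) + 4*(-5))*36 = (8 + 4*(0*(-7/15)) - 20)*36 = (8 + 4*0 - 20)*36 = (8 + 0 - 20)*36 = -12*36 = -432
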